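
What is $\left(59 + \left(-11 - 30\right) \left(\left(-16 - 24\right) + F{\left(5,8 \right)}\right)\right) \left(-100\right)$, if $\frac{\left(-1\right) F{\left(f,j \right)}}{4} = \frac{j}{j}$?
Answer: $-186300$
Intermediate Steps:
$F{\left(f,j \right)} = -4$ ($F{\left(f,j \right)} = - 4 \frac{j}{j} = \left(-4\right) 1 = -4$)
$\left(59 + \left(-11 - 30\right) \left(\left(-16 - 24\right) + F{\left(5,8 \right)}\right)\right) \left(-100\right) = \left(59 + \left(-11 - 30\right) \left(\left(-16 - 24\right) - 4\right)\right) \left(-100\right) = \left(59 - 41 \left(-40 - 4\right)\right) \left(-100\right) = \left(59 - -1804\right) \left(-100\right) = \left(59 + 1804\right) \left(-100\right) = 1863 \left(-100\right) = -186300$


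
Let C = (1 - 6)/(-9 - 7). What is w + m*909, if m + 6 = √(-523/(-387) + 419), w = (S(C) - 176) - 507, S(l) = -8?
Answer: -6145 + 606*√1748767/43 ≈ 12492.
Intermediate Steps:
C = 5/16 (C = -5/(-16) = -5*(-1/16) = 5/16 ≈ 0.31250)
w = -691 (w = (-8 - 176) - 507 = -184 - 507 = -691)
m = -6 + 2*√1748767/129 (m = -6 + √(-523/(-387) + 419) = -6 + √(-523*(-1/387) + 419) = -6 + √(523/387 + 419) = -6 + √(162676/387) = -6 + 2*√1748767/129 ≈ 14.502)
w + m*909 = -691 + (-6 + 2*√1748767/129)*909 = -691 + (-5454 + 606*√1748767/43) = -6145 + 606*√1748767/43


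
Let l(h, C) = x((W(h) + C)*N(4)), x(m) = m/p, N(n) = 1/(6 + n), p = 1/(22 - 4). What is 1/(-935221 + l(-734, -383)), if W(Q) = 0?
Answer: -5/4679552 ≈ -1.0685e-6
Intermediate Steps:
p = 1/18 ≈ 0.055556
x(m) = 18*m (x(m) = m/(1/18) = m*18 = 18*m)
l(h, C) = 9*C/5 (l(h, C) = 18*((0 + C)/(6 + 4)) = 18*(C/10) = 9*C/5)
1/(-935221 + l(-734, -383)) = 1/(-935221 + (9/5)*(-383)) = 1/(-935221 - 3447/5) = 1/(-4679552/5) = -5/4679552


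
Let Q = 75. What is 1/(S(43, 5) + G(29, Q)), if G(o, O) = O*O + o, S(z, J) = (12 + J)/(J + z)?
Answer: 48/271409 ≈ 0.00017685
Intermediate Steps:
S(z, J) = (12 + J)/(J + z)
G(o, O) = o + O² (G(o, O) = O² + o = o + O²)
1/(S(43, 5) + G(29, Q)) = 1/((12 + 5)/(5 + 43) + (29 + 75²)) = 1/(17/48 + (29 + 5625)) = 1/((1/48)*17 + 5654) = 1/(17/48 + 5654) = 1/(271409/48) = 48/271409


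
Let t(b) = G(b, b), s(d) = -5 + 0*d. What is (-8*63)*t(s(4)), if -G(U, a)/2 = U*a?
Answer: 25200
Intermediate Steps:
G(U, a) = -2*U*a
s(d) = -5 (s(d) = -5 + 0 = -5)
t(b) = -2*b**2 (t(b) = -2*b*b = -2*b**2)
(-8*63)*t(s(4)) = (-8*63)*(-2*(-5)**2) = -(-1008)*25 = -504*(-50) = 25200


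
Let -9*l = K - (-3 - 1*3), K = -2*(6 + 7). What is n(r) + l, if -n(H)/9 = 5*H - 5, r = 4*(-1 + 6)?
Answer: -7675/9 ≈ -852.78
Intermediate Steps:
r = 20 (r = 4*5 = 20)
K = -26 (K = -2*13 = -26)
n(H) = 45 - 45*H (n(H) = -9*(5*H - 5) = -9*(-5 + 5*H) = 45 - 45*H)
l = 20/9 (l = -(-26 - (-3 - 1*3))/9 = -(-26 - (-3 - 3))/9 = -(-26 - 1*(-6))/9 = -(-26 + 6)/9 = -⅑*(-20) = 20/9 ≈ 2.2222)
n(r) + l = (45 - 45*20) + 20/9 = (45 - 900) + 20/9 = -855 + 20/9 = -7675/9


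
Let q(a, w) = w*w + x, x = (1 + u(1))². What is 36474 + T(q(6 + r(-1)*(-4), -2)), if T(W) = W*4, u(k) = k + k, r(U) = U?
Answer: 36526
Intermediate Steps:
u(k) = 2*k
x = 9 (x = (1 + 2*1)² = (1 + 2)² = 3² = 9)
q(a, w) = 9 + w² (q(a, w) = w*w + 9 = w² + 9 = 9 + w²)
T(W) = 4*W
36474 + T(q(6 + r(-1)*(-4), -2)) = 36474 + 4*(9 + (-2)²) = 36474 + 4*(9 + 4) = 36474 + 4*13 = 36474 + 52 = 36526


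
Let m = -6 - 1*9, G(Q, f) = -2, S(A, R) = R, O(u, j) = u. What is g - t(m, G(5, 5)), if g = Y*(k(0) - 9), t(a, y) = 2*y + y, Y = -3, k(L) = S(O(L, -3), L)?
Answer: 33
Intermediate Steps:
k(L) = L
m = -15 (m = -6 - 9 = -15)
t(a, y) = 3*y
g = 27 (g = -3*(0 - 9) = -3*(-9) = 27)
g - t(m, G(5, 5)) = 27 - 3*(-2) = 27 - 1*(-6) = 27 + 6 = 33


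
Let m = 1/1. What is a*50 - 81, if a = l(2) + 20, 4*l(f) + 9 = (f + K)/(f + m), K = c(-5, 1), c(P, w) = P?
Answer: 794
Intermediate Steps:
m = 1
K = -5
l(f) = -9/4 + (-5 + f)/(4*(1 + f)) (l(f) = -9/4 + ((f - 5)/(f + 1))/4 = -9/4 + ((-5 + f)/(1 + f))/4 = -9/4 + (-5 + f)/(4*(1 + f)))
a = 35/2 (a = (-7 - 4*2)/(2*(1 + 2)) + 20 = (1/2)*(-7 - 8)/3 + 20 = (1/2)*(1/3)*(-15) + 20 = -5/2 + 20 = 35/2 ≈ 17.500)
a*50 - 81 = (35/2)*50 - 81 = 875 - 81 = 794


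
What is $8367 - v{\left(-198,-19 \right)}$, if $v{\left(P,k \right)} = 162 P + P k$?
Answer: $36681$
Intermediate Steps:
$8367 - v{\left(-198,-19 \right)} = 8367 - - 198 \left(162 - 19\right) = 8367 - \left(-198\right) 143 = 8367 - -28314 = 8367 + 28314 = 36681$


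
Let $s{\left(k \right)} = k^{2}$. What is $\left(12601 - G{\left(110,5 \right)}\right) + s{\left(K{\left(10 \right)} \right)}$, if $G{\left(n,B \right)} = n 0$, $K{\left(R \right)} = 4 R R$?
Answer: $172601$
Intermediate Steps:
$K{\left(R \right)} = 4 R^{2}$
$G{\left(n,B \right)} = 0$
$\left(12601 - G{\left(110,5 \right)}\right) + s{\left(K{\left(10 \right)} \right)} = \left(12601 - 0\right) + \left(4 \cdot 10^{2}\right)^{2} = \left(12601 + 0\right) + \left(4 \cdot 100\right)^{2} = 12601 + 400^{2} = 12601 + 160000 = 172601$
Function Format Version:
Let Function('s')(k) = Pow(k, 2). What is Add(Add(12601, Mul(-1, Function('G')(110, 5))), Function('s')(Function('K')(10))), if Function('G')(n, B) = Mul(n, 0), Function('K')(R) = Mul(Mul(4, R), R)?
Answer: 172601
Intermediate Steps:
Function('K')(R) = Mul(4, Pow(R, 2))
Function('G')(n, B) = 0
Add(Add(12601, Mul(-1, Function('G')(110, 5))), Function('s')(Function('K')(10))) = Add(Add(12601, Mul(-1, 0)), Pow(Mul(4, Pow(10, 2)), 2)) = Add(Add(12601, 0), Pow(Mul(4, 100), 2)) = Add(12601, Pow(400, 2)) = Add(12601, 160000) = 172601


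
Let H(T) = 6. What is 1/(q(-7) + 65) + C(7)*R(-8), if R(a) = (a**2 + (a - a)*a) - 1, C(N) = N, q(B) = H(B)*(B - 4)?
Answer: 440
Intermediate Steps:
q(B) = -24 + 6*B (q(B) = 6*(B - 4) = 6*(-4 + B) = -24 + 6*B)
R(a) = -1 + a**2 (R(a) = (a**2 + 0*a) - 1 = (a**2 + 0) - 1 = a**2 - 1 = -1 + a**2)
1/(q(-7) + 65) + C(7)*R(-8) = 1/((-24 + 6*(-7)) + 65) + 7*(-1 + (-8)**2) = 1/((-24 - 42) + 65) + 7*(-1 + 64) = 1/(-66 + 65) + 7*63 = 1/(-1) + 441 = -1 + 441 = 440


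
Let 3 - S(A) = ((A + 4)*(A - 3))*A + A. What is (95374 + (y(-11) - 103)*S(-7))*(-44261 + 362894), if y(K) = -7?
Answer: 22678385142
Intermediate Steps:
S(A) = 3 - A - A*(-3 + A)*(4 + A) (S(A) = 3 - (((A + 4)*(A - 3))*A + A) = 3 - (((4 + A)*(-3 + A))*A + A) = 3 - (((-3 + A)*(4 + A))*A + A) = 3 - (A*(-3 + A)*(4 + A) + A) = 3 - (A + A*(-3 + A)*(4 + A)) = 3 + (-A - A*(-3 + A)*(4 + A)) = 3 - A - A*(-3 + A)*(4 + A))
(95374 + (y(-11) - 103)*S(-7))*(-44261 + 362894) = (95374 + (-7 - 103)*(3 - 1*(-7)² - 1*(-7)³ + 11*(-7)))*(-44261 + 362894) = (95374 - 110*(3 - 1*49 - 1*(-343) - 77))*318633 = (95374 - 110*(3 - 49 + 343 - 77))*318633 = (95374 - 110*220)*318633 = (95374 - 24200)*318633 = 71174*318633 = 22678385142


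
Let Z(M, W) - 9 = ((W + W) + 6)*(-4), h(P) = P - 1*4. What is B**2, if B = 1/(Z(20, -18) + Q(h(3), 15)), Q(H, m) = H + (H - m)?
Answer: 1/12544 ≈ 7.9719e-5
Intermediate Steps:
h(P) = -4 + P (h(P) = P - 4 = -4 + P)
Q(H, m) = -m + 2*H
Z(M, W) = -15 - 8*W (Z(M, W) = 9 + ((W + W) + 6)*(-4) = 9 + (2*W + 6)*(-4) = 9 + (6 + 2*W)*(-4) = 9 + (-24 - 8*W) = -15 - 8*W)
B = 1/112 (B = 1/((-15 - 8*(-18)) + (-1*15 + 2*(-4 + 3))) = 1/((-15 + 144) + (-15 + 2*(-1))) = 1/(129 + (-15 - 2)) = 1/(129 - 17) = 1/112 ≈ 0.0089286)
B**2 = (1/112)**2 = 1/12544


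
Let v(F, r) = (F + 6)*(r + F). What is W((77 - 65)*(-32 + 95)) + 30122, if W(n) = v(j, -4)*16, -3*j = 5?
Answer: 267562/9 ≈ 29729.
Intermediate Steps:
j = -5/3 (j = -⅓*5 = -5/3 ≈ -1.6667)
v(F, r) = (6 + F)*(F + r)
W(n) = -3536/9 (W(n) = ((-5/3)² + 6*(-5/3) + 6*(-4) - 5/3*(-4))*16 = (25/9 - 10 - 24 + 20/3)*16 = -221/9*16 = -3536/9)
W((77 - 65)*(-32 + 95)) + 30122 = -3536/9 + 30122 = 267562/9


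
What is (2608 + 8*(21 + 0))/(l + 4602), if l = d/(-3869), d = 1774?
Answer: 2685086/4450841 ≈ 0.60328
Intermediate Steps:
l = -1774/3869 (l = 1774/(-3869) = 1774*(-1/3869) = -1774/3869 ≈ -0.45852)
(2608 + 8*(21 + 0))/(l + 4602) = (2608 + 8*(21 + 0))/(-1774/3869 + 4602) = (2608 + 8*21)/(17803364/3869) = (2608 + 168)*(3869/17803364) = 2776*(3869/17803364) = 2685086/4450841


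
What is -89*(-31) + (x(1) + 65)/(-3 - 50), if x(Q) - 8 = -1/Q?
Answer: 146155/53 ≈ 2757.6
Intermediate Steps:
x(Q) = 8 - 1/Q
-89*(-31) + (x(1) + 65)/(-3 - 50) = -89*(-31) + ((8 - 1/1) + 65)/(-3 - 50) = 2759 + ((8 - 1*1) + 65)/(-53) = 2759 + ((8 - 1) + 65)*(-1/53) = 2759 + (7 + 65)*(-1/53) = 2759 + 72*(-1/53) = 2759 - 72/53 = 146155/53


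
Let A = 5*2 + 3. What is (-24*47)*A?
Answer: -14664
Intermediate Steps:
A = 13 (A = 10 + 3 = 13)
(-24*47)*A = -24*47*13 = -1128*13 = -14664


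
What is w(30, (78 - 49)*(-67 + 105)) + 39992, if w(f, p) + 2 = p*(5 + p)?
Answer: 1259904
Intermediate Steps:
w(f, p) = -2 + p*(5 + p)
w(30, (78 - 49)*(-67 + 105)) + 39992 = (-2 + ((78 - 49)*(-67 + 105))² + 5*((78 - 49)*(-67 + 105))) + 39992 = (-2 + (29*38)² + 5*(29*38)) + 39992 = (-2 + 1102² + 5*1102) + 39992 = (-2 + 1214404 + 5510) + 39992 = 1219912 + 39992 = 1259904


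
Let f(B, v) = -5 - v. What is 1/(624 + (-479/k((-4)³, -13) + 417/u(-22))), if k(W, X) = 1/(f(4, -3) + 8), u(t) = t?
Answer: -22/49917 ≈ -0.00044073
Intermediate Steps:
k(W, X) = ⅙ (k(W, X) = 1/((-5 - 1*(-3)) + 8) = 1/((-5 + 3) + 8) = 1/(-2 + 8) = 1/6 = ⅙)
1/(624 + (-479/k((-4)³, -13) + 417/u(-22))) = 1/(624 + (-479/⅙ + 417/(-22))) = 1/(624 + (-479*6 + 417*(-1/22))) = 1/(624 + (-2874 - 417/22)) = 1/(624 - 63645/22) = 1/(-49917/22) = -22/49917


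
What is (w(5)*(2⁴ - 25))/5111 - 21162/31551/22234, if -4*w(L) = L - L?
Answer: -3527/116917489 ≈ -3.0167e-5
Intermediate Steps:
w(L) = 0 (w(L) = -(L - L)/4 = -¼*0 = 0)
(w(5)*(2⁴ - 25))/5111 - 21162/31551/22234 = (0*(2⁴ - 25))/5111 - 21162/31551/22234 = (0*(16 - 25))*(1/5111) - 21162*1/31551*(1/22234) = (0*(-9))*(1/5111) - 7054/10517*1/22234 = 0*(1/5111) - 3527/116917489 = 0 - 3527/116917489 = -3527/116917489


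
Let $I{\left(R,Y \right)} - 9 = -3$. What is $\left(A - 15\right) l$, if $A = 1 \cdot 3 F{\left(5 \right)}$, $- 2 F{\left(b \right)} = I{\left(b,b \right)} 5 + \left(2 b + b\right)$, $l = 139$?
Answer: $- \frac{22935}{2} \approx -11468.0$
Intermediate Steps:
$I{\left(R,Y \right)} = 6$ ($I{\left(R,Y \right)} = 9 - 3 = 6$)
$F{\left(b \right)} = -15 - \frac{3 b}{2}$ ($F{\left(b \right)} = - \frac{6 \cdot 5 + \left(2 b + b\right)}{2} = - \frac{30 + 3 b}{2} = -15 - \frac{3 b}{2}$)
$A = - \frac{135}{2}$ ($A = 1 \cdot 3 \left(-15 - \frac{15}{2}\right) = 3 \left(-15 - \frac{15}{2}\right) = 3 \left(- \frac{45}{2}\right) = - \frac{135}{2} \approx -67.5$)
$\left(A - 15\right) l = \left(- \frac{135}{2} - 15\right) 139 = \left(- \frac{165}{2}\right) 139 = - \frac{22935}{2}$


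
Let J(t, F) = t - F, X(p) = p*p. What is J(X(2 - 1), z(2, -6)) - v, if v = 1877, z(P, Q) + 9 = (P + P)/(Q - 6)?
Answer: -5600/3 ≈ -1866.7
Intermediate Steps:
z(P, Q) = -9 + 2*P/(-6 + Q) (z(P, Q) = -9 + (P + P)/(Q - 6) = -9 + (2*P)/(-6 + Q) = -9 + 2*P/(-6 + Q))
X(p) = p²
J(t, F) = t - F
J(X(2 - 1), z(2, -6)) - v = ((2 - 1)² - (54 - 9*(-6) + 2*2)/(-6 - 6)) - 1*1877 = (1² - (54 + 54 + 4)/(-12)) - 1877 = (1 - (-1)*112/12) - 1877 = (1 - 1*(-28/3)) - 1877 = (1 + 28/3) - 1877 = 31/3 - 1877 = -5600/3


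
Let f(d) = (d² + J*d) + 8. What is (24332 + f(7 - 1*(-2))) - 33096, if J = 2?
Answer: -8657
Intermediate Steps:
f(d) = 8 + d² + 2*d (f(d) = (d² + 2*d) + 8 = 8 + d² + 2*d)
(24332 + f(7 - 1*(-2))) - 33096 = (24332 + (8 + (7 - 1*(-2))² + 2*(7 - 1*(-2)))) - 33096 = (24332 + (8 + (7 + 2)² + 2*(7 + 2))) - 33096 = (24332 + (8 + 9² + 2*9)) - 33096 = (24332 + (8 + 81 + 18)) - 33096 = (24332 + 107) - 33096 = 24439 - 33096 = -8657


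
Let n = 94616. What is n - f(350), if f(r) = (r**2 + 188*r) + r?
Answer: -94034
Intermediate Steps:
f(r) = r**2 + 189*r
n - f(350) = 94616 - 350*(189 + 350) = 94616 - 350*539 = 94616 - 1*188650 = 94616 - 188650 = -94034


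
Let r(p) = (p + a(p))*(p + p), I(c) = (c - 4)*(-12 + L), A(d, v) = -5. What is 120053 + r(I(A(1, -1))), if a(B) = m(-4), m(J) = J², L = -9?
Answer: 197543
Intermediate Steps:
a(B) = 16 (a(B) = (-4)² = 16)
I(c) = 84 - 21*c (I(c) = (c - 4)*(-12 - 9) = (-4 + c)*(-21) = 84 - 21*c)
r(p) = 2*p*(16 + p) (r(p) = (p + 16)*(p + p) = (16 + p)*(2*p) = 2*p*(16 + p))
120053 + r(I(A(1, -1))) = 120053 + 2*(84 - 21*(-5))*(16 + (84 - 21*(-5))) = 120053 + 2*(84 + 105)*(16 + (84 + 105)) = 120053 + 2*189*(16 + 189) = 120053 + 2*189*205 = 120053 + 77490 = 197543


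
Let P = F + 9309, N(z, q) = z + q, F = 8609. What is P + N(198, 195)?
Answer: 18311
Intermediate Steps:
N(z, q) = q + z
P = 17918 (P = 8609 + 9309 = 17918)
P + N(198, 195) = 17918 + (195 + 198) = 17918 + 393 = 18311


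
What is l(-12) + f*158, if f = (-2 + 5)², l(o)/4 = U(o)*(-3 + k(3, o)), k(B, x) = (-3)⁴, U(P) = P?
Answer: -2322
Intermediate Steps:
k(B, x) = 81
l(o) = 312*o (l(o) = 4*(o*(-3 + 81)) = 4*(o*78) = 4*(78*o) = 312*o)
f = 9 (f = 3² = 9)
l(-12) + f*158 = 312*(-12) + 9*158 = -3744 + 1422 = -2322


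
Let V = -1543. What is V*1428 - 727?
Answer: -2204131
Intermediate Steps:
V*1428 - 727 = -1543*1428 - 727 = -2203404 - 727 = -2204131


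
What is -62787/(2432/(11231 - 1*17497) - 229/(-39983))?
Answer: 7865122741593/47901871 ≈ 1.6419e+5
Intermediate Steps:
-62787/(2432/(11231 - 1*17497) - 229/(-39983)) = -62787/(2432/(11231 - 17497) - 229*(-1/39983)) = -62787/(2432/(-6266) + 229/39983) = -62787/(2432*(-1/6266) + 229/39983) = -62787/(-1216/3133 + 229/39983) = -62787/(-47901871/125266739) = -62787*(-125266739/47901871) = 7865122741593/47901871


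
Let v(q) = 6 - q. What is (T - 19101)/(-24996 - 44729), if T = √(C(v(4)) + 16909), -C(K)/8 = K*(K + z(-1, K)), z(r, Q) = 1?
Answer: 19101/69725 - √16861/69725 ≈ 0.27209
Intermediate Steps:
C(K) = -8*K*(1 + K) (C(K) = -8*K*(K + 1) = -8*K*(1 + K))
T = √16861 (T = √(-8*(6 - 1*4)*(1 + (6 - 1*4)) + 16909) = √(-8*(6 - 4)*(1 + (6 - 4)) + 16909) = √(-8*2*(1 + 2) + 16909) = √(-8*2*3 + 16909) = √(-48 + 16909) = √16861 ≈ 129.85)
(T - 19101)/(-24996 - 44729) = (√16861 - 19101)/(-24996 - 44729) = (-19101 + √16861)/(-69725) = (-19101 + √16861)*(-1/69725) = 19101/69725 - √16861/69725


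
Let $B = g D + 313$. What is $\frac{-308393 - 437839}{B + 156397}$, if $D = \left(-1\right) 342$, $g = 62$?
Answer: $- \frac{373116}{67753} \approx -5.507$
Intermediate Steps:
$D = -342$
$B = -20891$ ($B = 62 \left(-342\right) + 313 = -21204 + 313 = -20891$)
$\frac{-308393 - 437839}{B + 156397} = \frac{-308393 - 437839}{-20891 + 156397} = - \frac{746232}{135506} = \left(-746232\right) \frac{1}{135506} = - \frac{373116}{67753}$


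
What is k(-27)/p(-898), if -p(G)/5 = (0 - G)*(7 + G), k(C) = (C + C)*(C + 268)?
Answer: -241/74085 ≈ -0.0032530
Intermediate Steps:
k(C) = 2*C*(268 + C) (k(C) = (2*C)*(268 + C) = 2*C*(268 + C))
p(G) = 5*G*(7 + G) (p(G) = -5*(0 - G)*(7 + G) = -5*(-G)*(7 + G) = -(-5)*G*(7 + G) = 5*G*(7 + G))
k(-27)/p(-898) = (2*(-27)*(268 - 27))/((5*(-898)*(7 - 898))) = (2*(-27)*241)/((5*(-898)*(-891))) = -13014/4000590 = -13014*1/4000590 = -241/74085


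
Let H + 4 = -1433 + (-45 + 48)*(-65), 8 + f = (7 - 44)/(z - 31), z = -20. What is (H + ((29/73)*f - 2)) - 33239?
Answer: -129842938/3723 ≈ -34876.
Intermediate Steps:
f = -371/51 (f = -8 + (7 - 44)/(-20 - 31) = -8 - 37/(-51) = -8 - 37*(-1/51) = -8 + 37/51 = -371/51 ≈ -7.2745)
H = -1632 (H = -4 + (-1433 + (-45 + 48)*(-65)) = -4 + (-1433 + 3*(-65)) = -4 + (-1433 - 195) = -4 - 1628 = -1632)
(H + ((29/73)*f - 2)) - 33239 = (-1632 + ((29/73)*(-371/51) - 2)) - 33239 = (-1632 + (-10759/3723 - 2)) - 33239 = (-1632 - 18205/3723) - 33239 = -6094141/3723 - 33239 = -129842938/3723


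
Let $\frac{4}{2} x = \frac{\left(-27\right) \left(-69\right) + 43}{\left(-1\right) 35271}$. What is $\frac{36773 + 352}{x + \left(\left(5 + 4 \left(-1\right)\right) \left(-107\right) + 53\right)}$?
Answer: $- \frac{1309435875}{1905587} \approx -687.16$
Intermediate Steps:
$x = - \frac{953}{35271}$ ($x = \frac{\left(\left(-27\right) \left(-69\right) + 43\right) \frac{1}{\left(-1\right) 35271}}{2} = \frac{\left(1863 + 43\right) \frac{1}{-35271}}{2} = \frac{1906 \left(- \frac{1}{35271}\right)}{2} = \frac{1}{2} \left(- \frac{1906}{35271}\right) = - \frac{953}{35271} \approx -0.027019$)
$\frac{36773 + 352}{x + \left(\left(5 + 4 \left(-1\right)\right) \left(-107\right) + 53\right)} = \frac{36773 + 352}{- \frac{953}{35271} + \left(\left(5 + 4 \left(-1\right)\right) \left(-107\right) + 53\right)} = \frac{37125}{- \frac{953}{35271} + \left(\left(5 - 4\right) \left(-107\right) + 53\right)} = \frac{37125}{- \frac{953}{35271} + \left(1 \left(-107\right) + 53\right)} = \frac{37125}{- \frac{953}{35271} + \left(-107 + 53\right)} = \frac{37125}{- \frac{953}{35271} - 54} = \frac{37125}{- \frac{1905587}{35271}} = 37125 \left(- \frac{35271}{1905587}\right) = - \frac{1309435875}{1905587}$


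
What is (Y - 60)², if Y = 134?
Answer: 5476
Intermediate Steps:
(Y - 60)² = (134 - 60)² = 74² = 5476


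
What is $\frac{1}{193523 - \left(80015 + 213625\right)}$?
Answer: $- \frac{1}{100117} \approx -9.9883 \cdot 10^{-6}$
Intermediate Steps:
$\frac{1}{193523 - \left(80015 + 213625\right)} = \frac{1}{193523 - 293640} = \frac{1}{-100117} = - \frac{1}{100117}$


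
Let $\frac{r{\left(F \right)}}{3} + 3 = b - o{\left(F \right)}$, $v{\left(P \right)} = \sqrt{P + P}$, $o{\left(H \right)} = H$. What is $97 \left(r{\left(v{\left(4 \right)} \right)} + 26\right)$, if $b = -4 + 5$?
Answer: $1940 - 582 \sqrt{2} \approx 1116.9$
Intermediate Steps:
$b = 1$
$v{\left(P \right)} = \sqrt{2} \sqrt{P}$ ($v{\left(P \right)} = \sqrt{2 P} = \sqrt{2} \sqrt{P}$)
$r{\left(F \right)} = -6 - 3 F$ ($r{\left(F \right)} = -9 + 3 \left(1 - F\right) = -9 - \left(-3 + 3 F\right) = -6 - 3 F$)
$97 \left(r{\left(v{\left(4 \right)} \right)} + 26\right) = 97 \left(\left(-6 - 3 \sqrt{2} \sqrt{4}\right) + 26\right) = 97 \left(\left(-6 - 3 \sqrt{2} \cdot 2\right) + 26\right) = 97 \left(\left(-6 - 3 \cdot 2 \sqrt{2}\right) + 26\right) = 97 \left(\left(-6 - 6 \sqrt{2}\right) + 26\right) = 97 \left(20 - 6 \sqrt{2}\right) = 1940 - 582 \sqrt{2}$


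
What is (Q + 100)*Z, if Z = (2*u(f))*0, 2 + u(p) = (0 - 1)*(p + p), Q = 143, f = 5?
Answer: 0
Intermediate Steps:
u(p) = -2 - 2*p (u(p) = -2 + (0 - 1)*(p + p) = -2 - 2*p)
Z = 0 (Z = (2*(-2 - 2*5))*0 = (2*(-2 - 10))*0 = (2*(-12))*0 = -24*0 = 0)
(Q + 100)*Z = (143 + 100)*0 = 243*0 = 0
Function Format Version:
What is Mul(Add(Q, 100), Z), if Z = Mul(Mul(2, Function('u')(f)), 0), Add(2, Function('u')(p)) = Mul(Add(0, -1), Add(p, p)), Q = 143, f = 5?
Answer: 0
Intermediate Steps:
Function('u')(p) = Add(-2, Mul(-2, p)) (Function('u')(p) = Add(-2, Mul(Add(0, -1), Add(p, p))) = Add(-2, Mul(-1, Mul(2, p))) = Add(-2, Mul(-2, p)))
Z = 0 (Z = Mul(Mul(2, Add(-2, Mul(-2, 5))), 0) = Mul(Mul(2, Add(-2, -10)), 0) = Mul(Mul(2, -12), 0) = Mul(-24, 0) = 0)
Mul(Add(Q, 100), Z) = Mul(Add(143, 100), 0) = Mul(243, 0) = 0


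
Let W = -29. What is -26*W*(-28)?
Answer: -21112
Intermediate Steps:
-26*W*(-28) = -26*(-29)*(-28) = 754*(-28) = -21112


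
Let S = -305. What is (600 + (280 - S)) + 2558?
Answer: 3743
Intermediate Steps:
(600 + (280 - S)) + 2558 = (600 + (280 - 1*(-305))) + 2558 = (600 + (280 + 305)) + 2558 = (600 + 585) + 2558 = 1185 + 2558 = 3743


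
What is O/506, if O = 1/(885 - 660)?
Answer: 1/113850 ≈ 8.7835e-6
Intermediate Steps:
O = 1/225 ≈ 0.0044444
O/506 = (1/225)/506 = (1/225)*(1/506) = 1/113850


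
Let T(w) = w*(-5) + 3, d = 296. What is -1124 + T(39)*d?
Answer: -57956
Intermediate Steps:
T(w) = 3 - 5*w (T(w) = -5*w + 3 = 3 - 5*w)
-1124 + T(39)*d = -1124 + (3 - 5*39)*296 = -1124 + (3 - 195)*296 = -1124 - 192*296 = -1124 - 56832 = -57956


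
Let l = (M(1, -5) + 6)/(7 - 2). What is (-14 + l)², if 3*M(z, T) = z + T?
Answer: 38416/225 ≈ 170.74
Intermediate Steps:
M(z, T) = T/3 + z/3 (M(z, T) = (z + T)/3 = (T + z)/3 = T/3 + z/3)
l = 14/15 (l = (((⅓)*(-5) + (⅓)*1) + 6)/(7 - 2) = ((-5/3 + ⅓) + 6)/5 = (-4/3 + 6)*(⅕) = (14/3)*(⅕) = 14/15 ≈ 0.93333)
(-14 + l)² = (-14 + 14/15)² = (-196/15)² = 38416/225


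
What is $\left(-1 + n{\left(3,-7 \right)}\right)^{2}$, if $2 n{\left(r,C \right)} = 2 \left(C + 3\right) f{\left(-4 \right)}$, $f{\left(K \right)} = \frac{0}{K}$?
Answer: $1$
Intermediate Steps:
$f{\left(K \right)} = 0$
$n{\left(r,C \right)} = 0$ ($n{\left(r,C \right)} = \frac{2 \left(C + 3\right) 0}{2} = \frac{2 \left(3 + C\right) 0}{2} = \frac{2 \cdot 0}{2} = \frac{1}{2} \cdot 0 = 0$)
$\left(-1 + n{\left(3,-7 \right)}\right)^{2} = \left(-1 + 0\right)^{2} = \left(-1\right)^{2} = 1$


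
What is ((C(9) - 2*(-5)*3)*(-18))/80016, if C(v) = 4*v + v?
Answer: -225/13336 ≈ -0.016872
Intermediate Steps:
C(v) = 5*v
((C(9) - 2*(-5)*3)*(-18))/80016 = ((5*9 - 2*(-5)*3)*(-18))/80016 = ((45 + 10*3)*(-18))*(1/80016) = ((45 + 30)*(-18))*(1/80016) = (75*(-18))*(1/80016) = -1350*1/80016 = -225/13336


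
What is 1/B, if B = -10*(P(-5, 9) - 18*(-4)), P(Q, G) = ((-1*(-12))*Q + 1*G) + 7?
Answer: -1/280 ≈ -0.0035714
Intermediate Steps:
P(Q, G) = 7 + G + 12*Q (P(Q, G) = (12*Q + G) + 7 = (G + 12*Q) + 7 = 7 + G + 12*Q)
B = -280 (B = -10*((7 + 9 + 12*(-5)) - 18*(-4)) = -10*((7 + 9 - 60) + 72) = -10*(-44 + 72) = -10*28 = -280)
1/B = 1/(-280) = -1/280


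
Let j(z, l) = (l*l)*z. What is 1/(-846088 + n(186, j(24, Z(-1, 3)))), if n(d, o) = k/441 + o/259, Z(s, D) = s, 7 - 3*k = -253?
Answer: -48951/41416839532 ≈ -1.1819e-6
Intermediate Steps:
k = 260/3 (k = 7/3 - ⅓*(-253) = 7/3 + 253/3 = 260/3 ≈ 86.667)
j(z, l) = z*l² (j(z, l) = l²*z = z*l²)
n(d, o) = 260/1323 + o/259 (n(d, o) = (260/3)/441 + o/259 = (260/3)*(1/441) + o*(1/259) = 260/1323 + o/259)
1/(-846088 + n(186, j(24, Z(-1, 3)))) = 1/(-846088 + (260/1323 + (24*(-1)²)/259)) = 1/(-846088 + (260/1323 + (24*1)/259)) = 1/(-846088 + (260/1323 + (1/259)*24)) = 1/(-846088 + (260/1323 + 24/259)) = 1/(-846088 + 14156/48951) = 1/(-41416839532/48951) = -48951/41416839532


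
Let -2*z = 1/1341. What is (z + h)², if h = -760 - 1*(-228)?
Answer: 2035829580625/7193124 ≈ 2.8302e+5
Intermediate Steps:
h = -532 (h = -760 + 228 = -532)
z = -1/2682 (z = -½/1341 = -½*1/1341 = -1/2682 ≈ -0.00037286)
(z + h)² = (-1/2682 - 532)² = (-1426825/2682)² = 2035829580625/7193124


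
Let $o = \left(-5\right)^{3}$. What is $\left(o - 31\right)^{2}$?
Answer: $24336$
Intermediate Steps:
$o = -125$
$\left(o - 31\right)^{2} = \left(-125 - 31\right)^{2} = \left(-156\right)^{2} = 24336$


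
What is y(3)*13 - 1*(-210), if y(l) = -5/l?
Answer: 565/3 ≈ 188.33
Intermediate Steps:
y(3)*13 - 1*(-210) = -5/3*13 - 1*(-210) = -5*1/3*13 + 210 = -5/3*13 + 210 = -65/3 + 210 = 565/3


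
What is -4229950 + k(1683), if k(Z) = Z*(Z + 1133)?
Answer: 509378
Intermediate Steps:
k(Z) = Z*(1133 + Z)
-4229950 + k(1683) = -4229950 + 1683*(1133 + 1683) = -4229950 + 1683*2816 = -4229950 + 4739328 = 509378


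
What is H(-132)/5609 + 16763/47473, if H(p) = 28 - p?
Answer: 101619347/266276057 ≈ 0.38163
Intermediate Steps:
H(-132)/5609 + 16763/47473 = (28 - 1*(-132))/5609 + 16763/47473 = (28 + 132)*(1/5609) + 16763*(1/47473) = 160*(1/5609) + 16763/47473 = 160/5609 + 16763/47473 = 101619347/266276057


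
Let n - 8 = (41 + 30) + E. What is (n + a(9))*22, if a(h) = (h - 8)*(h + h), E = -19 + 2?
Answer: 1760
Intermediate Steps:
E = -17
a(h) = 2*h*(-8 + h) (a(h) = (-8 + h)*(2*h) = 2*h*(-8 + h))
n = 62 (n = 8 + ((41 + 30) - 17) = 8 + (71 - 17) = 8 + 54 = 62)
(n + a(9))*22 = (62 + 2*9*(-8 + 9))*22 = (62 + 2*9*1)*22 = (62 + 18)*22 = 80*22 = 1760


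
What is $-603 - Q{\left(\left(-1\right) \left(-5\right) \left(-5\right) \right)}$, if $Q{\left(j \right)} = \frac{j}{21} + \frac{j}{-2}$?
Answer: $- \frac{25801}{42} \approx -614.31$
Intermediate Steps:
$Q{\left(j \right)} = - \frac{19 j}{42}$ ($Q{\left(j \right)} = j \frac{1}{21} + j \left(- \frac{1}{2}\right) = \frac{j}{21} - \frac{j}{2} = - \frac{19 j}{42}$)
$-603 - Q{\left(\left(-1\right) \left(-5\right) \left(-5\right) \right)} = -603 - - \frac{19 \left(-1\right) \left(-5\right) \left(-5\right)}{42} = -603 - - \frac{19 \cdot 5 \left(-5\right)}{42} = -603 - \left(- \frac{19}{42}\right) \left(-25\right) = -603 - \frac{475}{42} = - \frac{25801}{42}$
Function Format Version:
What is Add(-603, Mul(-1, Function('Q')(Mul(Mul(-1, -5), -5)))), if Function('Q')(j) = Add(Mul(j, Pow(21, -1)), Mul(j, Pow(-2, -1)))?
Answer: Rational(-25801, 42) ≈ -614.31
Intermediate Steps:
Function('Q')(j) = Mul(Rational(-19, 42), j) (Function('Q')(j) = Add(Mul(j, Rational(1, 21)), Mul(j, Rational(-1, 2))) = Add(Mul(Rational(1, 21), j), Mul(Rational(-1, 2), j)) = Mul(Rational(-19, 42), j))
Add(-603, Mul(-1, Function('Q')(Mul(Mul(-1, -5), -5)))) = Add(-603, Mul(-1, Mul(Rational(-19, 42), Mul(Mul(-1, -5), -5)))) = Add(-603, Mul(-1, Mul(Rational(-19, 42), Mul(5, -5)))) = Add(-603, Mul(-1, Mul(Rational(-19, 42), -25))) = Add(-603, Mul(-1, Rational(475, 42))) = Add(-603, Rational(-475, 42)) = Rational(-25801, 42)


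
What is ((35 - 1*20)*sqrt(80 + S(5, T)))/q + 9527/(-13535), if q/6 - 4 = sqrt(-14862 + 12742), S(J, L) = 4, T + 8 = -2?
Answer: -9527/13535 + 5*sqrt(21)/534 - 5*I*sqrt(11130)/1068 ≈ -0.66097 - 0.49391*I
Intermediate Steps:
T = -10 (T = -8 - 2 = -10)
q = 24 + 12*I*sqrt(530) (q = 24 + 6*sqrt(-14862 + 12742) = 24 + 6*sqrt(-2120) = 24 + 6*(2*I*sqrt(530)) = 24 + 12*I*sqrt(530) ≈ 24.0 + 276.26*I)
((35 - 1*20)*sqrt(80 + S(5, T)))/q + 9527/(-13535) = ((35 - 1*20)*sqrt(80 + 4))/(24 + 12*I*sqrt(530)) + 9527/(-13535) = ((35 - 20)*sqrt(84))/(24 + 12*I*sqrt(530)) + 9527*(-1/13535) = (15*(2*sqrt(21)))/(24 + 12*I*sqrt(530)) - 9527/13535 = (30*sqrt(21))/(24 + 12*I*sqrt(530)) - 9527/13535 = 30*sqrt(21)/(24 + 12*I*sqrt(530)) - 9527/13535 = -9527/13535 + 30*sqrt(21)/(24 + 12*I*sqrt(530))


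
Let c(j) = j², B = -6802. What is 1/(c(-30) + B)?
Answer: -1/5902 ≈ -0.00016943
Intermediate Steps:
1/(c(-30) + B) = 1/((-30)² - 6802) = 1/(900 - 6802) = 1/(-5902) = -1/5902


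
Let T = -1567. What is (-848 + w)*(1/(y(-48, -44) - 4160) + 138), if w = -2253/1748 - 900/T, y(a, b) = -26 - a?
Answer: -1327519433736617/11334462008 ≈ -1.1712e+5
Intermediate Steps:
w = -1957251/2739116 (w = -2253/1748 - 900/(-1567) = -2253*1/1748 - 900*(-1/1567) = -2253/1748 + 900/1567 = -1957251/2739116 ≈ -0.71456)
(-848 + w)*(1/(y(-48, -44) - 4160) + 138) = (-848 - 1957251/2739116)*(1/((-26 - 1*(-48)) - 4160) + 138) = -2324727619*(1/((-26 + 48) - 4160) + 138)/2739116 = -2324727619*(1/(22 - 4160) + 138)/2739116 = -2324727619*(1/(-4138) + 138)/2739116 = -2324727619*(-1/4138 + 138)/2739116 = -2324727619/2739116*571043/4138 = -1327519433736617/11334462008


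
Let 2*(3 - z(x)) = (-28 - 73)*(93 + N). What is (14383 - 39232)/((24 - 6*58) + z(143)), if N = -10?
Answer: -49698/7741 ≈ -6.4201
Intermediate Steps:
z(x) = 8389/2 (z(x) = 3 - (-28 - 73)*(93 - 10)/2 = 3 - (-101)*83/2 = 3 - ½*(-8383) = 3 + 8383/2 = 8389/2)
(14383 - 39232)/((24 - 6*58) + z(143)) = (14383 - 39232)/((24 - 6*58) + 8389/2) = -24849/((24 - 348) + 8389/2) = -24849/(-324 + 8389/2) = -24849/7741/2 = -24849*2/7741 = -49698/7741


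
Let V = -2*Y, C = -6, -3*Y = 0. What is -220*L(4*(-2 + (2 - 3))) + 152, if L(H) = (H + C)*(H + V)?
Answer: -47368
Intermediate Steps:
Y = 0 (Y = -⅓*0 = 0)
V = 0 (V = -2*0 = 0)
L(H) = H*(-6 + H) (L(H) = (H - 6)*(H + 0) = (-6 + H)*H = H*(-6 + H))
-220*L(4*(-2 + (2 - 3))) + 152 = -220*4*(-2 + (2 - 3))*(-6 + 4*(-2 + (2 - 3))) + 152 = -220*4*(-2 - 1)*(-6 + 4*(-2 - 1)) + 152 = -220*4*(-3)*(-6 + 4*(-3)) + 152 = -(-2640)*(-6 - 12) + 152 = -(-2640)*(-18) + 152 = -220*216 + 152 = -47520 + 152 = -47368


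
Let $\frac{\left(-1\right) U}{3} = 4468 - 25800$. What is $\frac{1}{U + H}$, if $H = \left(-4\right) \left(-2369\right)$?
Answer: $\frac{1}{73472} \approx 1.3611 \cdot 10^{-5}$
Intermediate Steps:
$U = 63996$ ($U = - 3 \left(4468 - 25800\right) = \left(-3\right) \left(-21332\right) = 63996$)
$H = 9476$
$\frac{1}{U + H} = \frac{1}{63996 + 9476} = \frac{1}{73472}$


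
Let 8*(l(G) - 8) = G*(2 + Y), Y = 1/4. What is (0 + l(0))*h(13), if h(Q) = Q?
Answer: 104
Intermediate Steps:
Y = ¼ (Y = 1*(¼) = ¼ ≈ 0.25000)
l(G) = 8 + 9*G/32 (l(G) = 8 + (G*(2 + ¼))/8 = 8 + (G*(9/4))/8 = 8 + (9*G/4)/8 = 8 + 9*G/32)
(0 + l(0))*h(13) = (0 + (8 + (9/32)*0))*13 = (0 + (8 + 0))*13 = (0 + 8)*13 = 8*13 = 104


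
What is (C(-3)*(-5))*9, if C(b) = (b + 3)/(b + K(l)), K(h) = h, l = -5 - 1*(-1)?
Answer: 0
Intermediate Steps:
l = -4 (l = -5 + 1 = -4)
C(b) = (3 + b)/(-4 + b) (C(b) = (b + 3)/(b - 4) = (3 + b)/(-4 + b))
(C(-3)*(-5))*9 = (((3 - 3)/(-4 - 3))*(-5))*9 = ((0/(-7))*(-5))*9 = (-⅐*0*(-5))*9 = (0*(-5))*9 = 0*9 = 0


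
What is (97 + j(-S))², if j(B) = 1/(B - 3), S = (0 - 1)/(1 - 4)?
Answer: 935089/100 ≈ 9350.9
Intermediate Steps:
S = ⅓ (S = -1/(-3) = -1*(-⅓) = ⅓ ≈ 0.33333)
j(B) = 1/(-3 + B)
(97 + j(-S))² = (97 + 1/(-3 - 1*⅓))² = (97 + 1/(-3 - ⅓))² = (97 + 1/(-10/3))² = (97 - 3/10)² = (967/10)² = 935089/100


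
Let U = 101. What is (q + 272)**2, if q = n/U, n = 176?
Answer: 764411904/10201 ≈ 74935.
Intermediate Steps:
q = 176/101 ≈ 1.7426
(q + 272)**2 = (176/101 + 272)**2 = (27648/101)**2 = 764411904/10201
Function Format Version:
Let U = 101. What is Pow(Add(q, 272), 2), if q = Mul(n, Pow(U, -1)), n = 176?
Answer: Rational(764411904, 10201) ≈ 74935.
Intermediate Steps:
q = Rational(176, 101) (q = Mul(176, Pow(101, -1)) = Mul(176, Rational(1, 101)) = Rational(176, 101) ≈ 1.7426)
Pow(Add(q, 272), 2) = Pow(Add(Rational(176, 101), 272), 2) = Pow(Rational(27648, 101), 2) = Rational(764411904, 10201)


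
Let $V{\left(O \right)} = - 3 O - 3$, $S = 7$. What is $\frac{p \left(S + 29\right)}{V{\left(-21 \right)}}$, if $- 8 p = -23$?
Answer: $\frac{69}{40} \approx 1.725$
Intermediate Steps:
$p = \frac{23}{8}$ ($p = \left(- \frac{1}{8}\right) \left(-23\right) = \frac{23}{8} \approx 2.875$)
$V{\left(O \right)} = -3 - 3 O$
$\frac{p \left(S + 29\right)}{V{\left(-21 \right)}} = \frac{\frac{23}{8} \left(7 + 29\right)}{-3 - -63} = \frac{\frac{23}{8} \cdot 36}{-3 + 63} = \frac{207}{2 \cdot 60} = \frac{207}{2} \cdot \frac{1}{60} = \frac{69}{40}$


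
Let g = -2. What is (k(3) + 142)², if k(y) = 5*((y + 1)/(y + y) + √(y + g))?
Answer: 203401/9 ≈ 22600.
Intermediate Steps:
k(y) = 5*√(-2 + y) + 5*(1 + y)/(2*y) (k(y) = 5*((y + 1)/(y + y) + √(y - 2)) = 5*((1 + y)/((2*y)) + √(-2 + y)) = 5*((1 + y)*(1/(2*y)) + √(-2 + y)) = 5*((1 + y)/(2*y) + √(-2 + y)) = 5*(√(-2 + y) + (1 + y)/(2*y)) = 5*√(-2 + y) + 5*(1 + y)/(2*y))
(k(3) + 142)² = ((5/2 + 5*√(-2 + 3) + (5/2)/3) + 142)² = ((5/2 + 5*√1 + (5/2)*(⅓)) + 142)² = ((5/2 + 5*1 + ⅚) + 142)² = ((5/2 + 5 + ⅚) + 142)² = (25/3 + 142)² = (451/3)² = 203401/9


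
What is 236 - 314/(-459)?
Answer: 108638/459 ≈ 236.68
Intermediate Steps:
236 - 314/(-459) = 236 - 1/459*(-314) = 236 + 314/459 = 108638/459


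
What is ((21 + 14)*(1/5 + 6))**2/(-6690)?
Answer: -47089/6690 ≈ -7.0387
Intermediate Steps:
((21 + 14)*(1/5 + 6))**2/(-6690) = (35*(1/5 + 6))**2*(-1/6690) = (35*(31/5))**2*(-1/6690) = 217**2*(-1/6690) = 47089*(-1/6690) = -47089/6690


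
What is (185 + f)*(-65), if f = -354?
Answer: 10985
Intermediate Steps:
(185 + f)*(-65) = (185 - 354)*(-65) = -169*(-65) = 10985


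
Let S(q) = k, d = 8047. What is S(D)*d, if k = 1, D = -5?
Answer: 8047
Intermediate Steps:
S(q) = 1
S(D)*d = 1*8047 = 8047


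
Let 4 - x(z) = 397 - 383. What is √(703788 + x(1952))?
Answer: √703778 ≈ 838.92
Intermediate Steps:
x(z) = -10 (x(z) = 4 - (397 - 383) = 4 - 1*14 = 4 - 14 = -10)
√(703788 + x(1952)) = √(703788 - 10) = √703778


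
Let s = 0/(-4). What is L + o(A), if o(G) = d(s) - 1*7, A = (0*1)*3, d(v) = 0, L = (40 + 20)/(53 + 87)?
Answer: -46/7 ≈ -6.5714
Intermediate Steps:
L = 3/7 (L = 60/140 = 60*(1/140) = 3/7 ≈ 0.42857)
s = 0 (s = 0*(-¼) = 0)
A = 0 (A = 0*3 = 0)
o(G) = -7 (o(G) = 0 - 1*7 = 0 - 7 = -7)
L + o(A) = 3/7 - 7 = -46/7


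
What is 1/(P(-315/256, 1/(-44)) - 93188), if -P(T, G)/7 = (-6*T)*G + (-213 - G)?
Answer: -5632/516431785 ≈ -1.0906e-5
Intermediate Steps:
P(T, G) = 1491 + 7*G + 42*G*T (P(T, G) = -7*((-6*T)*G + (-213 - G)) = -7*(-6*G*T + (-213 - G)) = -7*(-213 - G - 6*G*T) = 1491 + 7*G + 42*G*T)
1/(P(-315/256, 1/(-44)) - 93188) = 1/((1491 + 7/(-44) + 42*(-315/256)/(-44)) - 93188) = 1/((1491 + 7*(-1/44) + 42*(-1/44)*(-315*1/256)) - 93188) = 1/((1491 - 7/44 + 42*(-1/44)*(-315/256)) - 93188) = 1/((1491 - 7/44 + 6615/5632) - 93188) = 1/(8403031/5632 - 93188) = 1/(-516431785/5632) = -5632/516431785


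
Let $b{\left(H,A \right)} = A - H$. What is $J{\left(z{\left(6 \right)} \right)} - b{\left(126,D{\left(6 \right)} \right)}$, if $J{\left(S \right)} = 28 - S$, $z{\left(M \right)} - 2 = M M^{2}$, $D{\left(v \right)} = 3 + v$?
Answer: $-73$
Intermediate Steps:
$z{\left(M \right)} = 2 + M^{3}$ ($z{\left(M \right)} = 2 + M M^{2} = 2 + M^{3}$)
$J{\left(z{\left(6 \right)} \right)} - b{\left(126,D{\left(6 \right)} \right)} = \left(28 - \left(2 + 6^{3}\right)\right) - \left(\left(3 + 6\right) - 126\right) = \left(28 - \left(2 + 216\right)\right) - \left(9 - 126\right) = \left(28 - 218\right) - -117 = \left(28 - 218\right) + 117 = -190 + 117 = -73$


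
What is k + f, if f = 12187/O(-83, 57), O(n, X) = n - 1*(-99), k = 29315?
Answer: 481227/16 ≈ 30077.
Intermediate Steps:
O(n, X) = 99 + n (O(n, X) = n + 99 = 99 + n)
f = 12187/16 (f = 12187/(99 - 83) = 12187/16 ≈ 761.69)
k + f = 29315 + 12187/16 = 481227/16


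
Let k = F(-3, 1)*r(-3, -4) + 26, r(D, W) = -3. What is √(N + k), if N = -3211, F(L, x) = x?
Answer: 2*I*√797 ≈ 56.462*I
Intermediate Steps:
k = 23 (k = 1*(-3) + 26 = -3 + 26 = 23)
√(N + k) = √(-3211 + 23) = √(-3188) = 2*I*√797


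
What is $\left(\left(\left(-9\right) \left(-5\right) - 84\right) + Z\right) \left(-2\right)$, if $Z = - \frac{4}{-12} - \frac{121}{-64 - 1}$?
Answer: $\frac{14354}{195} \approx 73.61$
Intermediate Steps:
$Z = \frac{428}{195}$ ($Z = \left(-4\right) \left(- \frac{1}{12}\right) - \frac{121}{-64 - 1} = \frac{1}{3} - \frac{121}{-65} = \frac{1}{3} - - \frac{121}{65} = \frac{1}{3} + \frac{121}{65} = \frac{428}{195} \approx 2.1949$)
$\left(\left(\left(-9\right) \left(-5\right) - 84\right) + Z\right) \left(-2\right) = \left(\left(\left(-9\right) \left(-5\right) - 84\right) + \frac{428}{195}\right) \left(-2\right) = \left(\left(45 - 84\right) + \frac{428}{195}\right) \left(-2\right) = \left(-39 + \frac{428}{195}\right) \left(-2\right) = \left(- \frac{7177}{195}\right) \left(-2\right) = \frac{14354}{195}$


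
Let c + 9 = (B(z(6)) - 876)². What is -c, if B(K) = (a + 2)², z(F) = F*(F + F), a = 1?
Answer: -751680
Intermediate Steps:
z(F) = 2*F² (z(F) = F*(2*F) = 2*F²)
B(K) = 9 (B(K) = (1 + 2)² = 3² = 9)
c = 751680 (c = -9 + (9 - 876)² = -9 + (-867)² = -9 + 751689 = 751680)
-c = -1*751680 = -751680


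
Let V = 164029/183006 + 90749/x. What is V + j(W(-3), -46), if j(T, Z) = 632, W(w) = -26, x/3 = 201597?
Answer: 7785090237545/12297820194 ≈ 633.05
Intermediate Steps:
x = 604791 (x = 3*201597 = 604791)
V = 12867874937/12297820194 (V = 164029/183006 + 90749/604791 = 12867874937/12297820194 ≈ 1.0464)
V + j(W(-3), -46) = 12867874937/12297820194 + 632 = 7785090237545/12297820194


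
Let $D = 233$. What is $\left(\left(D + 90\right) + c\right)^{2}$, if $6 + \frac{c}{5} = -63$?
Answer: $484$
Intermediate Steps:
$c = -345$ ($c = -30 + 5 \left(-63\right) = -30 - 315 = -345$)
$\left(\left(D + 90\right) + c\right)^{2} = \left(\left(233 + 90\right) - 345\right)^{2} = \left(323 - 345\right)^{2} = \left(-22\right)^{2} = 484$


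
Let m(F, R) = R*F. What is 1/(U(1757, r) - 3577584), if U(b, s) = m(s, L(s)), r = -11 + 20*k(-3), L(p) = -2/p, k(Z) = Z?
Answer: -1/3577586 ≈ -2.7952e-7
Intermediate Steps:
r = -71 (r = -11 + 20*(-3) = -11 - 60 = -71)
m(F, R) = F*R
U(b, s) = -2 (U(b, s) = s*(-2/s) = -2)
1/(U(1757, r) - 3577584) = 1/(-2 - 3577584) = 1/(-3577586) = -1/3577586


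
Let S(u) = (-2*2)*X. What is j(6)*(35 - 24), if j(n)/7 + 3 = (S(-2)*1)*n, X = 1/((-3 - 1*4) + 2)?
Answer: 693/5 ≈ 138.60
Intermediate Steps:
X = -⅕ (X = 1/((-3 - 4) + 2) = 1/(-7 + 2) = 1/(-5) = -⅕ ≈ -0.20000)
S(u) = ⅘ (S(u) = -2*2*(-⅕) = -4*(-⅕) = ⅘)
j(n) = -21 + 28*n/5 (j(n) = -21 + 7*(((⅘)*1)*n) = -21 + 7*(4*n/5) = -21 + 28*n/5)
j(6)*(35 - 24) = (-21 + (28/5)*6)*(35 - 24) = (-21 + 168/5)*11 = (63/5)*11 = 693/5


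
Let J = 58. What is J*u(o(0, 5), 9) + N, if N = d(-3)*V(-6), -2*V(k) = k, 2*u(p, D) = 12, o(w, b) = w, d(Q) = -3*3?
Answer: 321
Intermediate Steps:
d(Q) = -9
u(p, D) = 6 (u(p, D) = (½)*12 = 6)
V(k) = -k/2
N = -27 (N = -(-9)*(-6)/2 = -9*3 = -27)
J*u(o(0, 5), 9) + N = 58*6 - 27 = 348 - 27 = 321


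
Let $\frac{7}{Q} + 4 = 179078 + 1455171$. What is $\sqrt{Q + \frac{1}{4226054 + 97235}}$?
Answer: $\frac{2 \sqrt{56341049009570952185}}{7065313431805} \approx 0.0021248$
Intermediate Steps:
$Q = \frac{7}{1634245}$ ($Q = \frac{7}{-4 + \left(179078 + 1455171\right)} = \frac{7}{-4 + 1634249} = \frac{7}{1634245} \approx 4.2833 \cdot 10^{-6}$)
$\sqrt{Q + \frac{1}{4226054 + 97235}} = \sqrt{\frac{7}{1634245} + \frac{1}{4226054 + 97235}} = \sqrt{\frac{7}{1634245} + \frac{1}{4323289}} = \sqrt{\frac{31897268}{7065313431805}} = \frac{2 \sqrt{56341049009570952185}}{7065313431805}$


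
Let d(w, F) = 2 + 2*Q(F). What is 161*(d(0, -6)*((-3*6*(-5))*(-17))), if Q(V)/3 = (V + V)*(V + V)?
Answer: -213321780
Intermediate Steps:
Q(V) = 12*V**2 (Q(V) = 3*((V + V)*(V + V)) = 3*((2*V)*(2*V)) = 3*(4*V**2) = 12*V**2)
d(w, F) = 2 + 24*F**2 (d(w, F) = 2 + 2*(12*F**2) = 2 + 24*F**2)
161*(d(0, -6)*((-3*6*(-5))*(-17))) = 161*((2 + 24*(-6)**2)*((-3*6*(-5))*(-17))) = 161*((2 + 24*36)*(-18*(-5)*(-17))) = 161*((2 + 864)*(90*(-17))) = 161*(866*(-1530)) = 161*(-1324980) = -213321780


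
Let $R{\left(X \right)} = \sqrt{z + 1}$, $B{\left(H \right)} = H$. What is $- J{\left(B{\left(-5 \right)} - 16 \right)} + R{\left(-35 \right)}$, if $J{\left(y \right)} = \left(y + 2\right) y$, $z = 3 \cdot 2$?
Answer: $-399 + \sqrt{7} \approx -396.35$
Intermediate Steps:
$z = 6$
$R{\left(X \right)} = \sqrt{7}$ ($R{\left(X \right)} = \sqrt{6 + 1} = \sqrt{7}$)
$J{\left(y \right)} = y \left(2 + y\right)$ ($J{\left(y \right)} = \left(2 + y\right) y = y \left(2 + y\right)$)
$- J{\left(B{\left(-5 \right)} - 16 \right)} + R{\left(-35 \right)} = - \left(-5 - 16\right) \left(2 - 21\right) + \sqrt{7} = - \left(-21\right) \left(2 - 21\right) + \sqrt{7} = - \left(-21\right) \left(-19\right) + \sqrt{7} = \left(-1\right) 399 + \sqrt{7} = -399 + \sqrt{7}$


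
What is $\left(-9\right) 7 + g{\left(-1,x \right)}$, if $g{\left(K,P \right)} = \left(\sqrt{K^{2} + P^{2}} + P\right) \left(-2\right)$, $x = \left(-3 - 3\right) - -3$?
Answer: $-57 - 2 \sqrt{10} \approx -63.325$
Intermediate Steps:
$x = -3$ ($x = \left(-3 - 3\right) + 3 = -6 + 3 = -3$)
$g{\left(K,P \right)} = - 2 P - 2 \sqrt{K^{2} + P^{2}}$ ($g{\left(K,P \right)} = \left(P + \sqrt{K^{2} + P^{2}}\right) \left(-2\right) = - 2 P - 2 \sqrt{K^{2} + P^{2}}$)
$\left(-9\right) 7 + g{\left(-1,x \right)} = \left(-9\right) 7 - \left(-6 + 2 \sqrt{\left(-1\right)^{2} + \left(-3\right)^{2}}\right) = -63 + \left(6 - 2 \sqrt{1 + 9}\right) = -63 + \left(6 - 2 \sqrt{10}\right) = -57 - 2 \sqrt{10}$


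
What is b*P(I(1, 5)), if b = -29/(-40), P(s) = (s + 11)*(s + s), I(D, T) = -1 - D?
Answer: -261/10 ≈ -26.100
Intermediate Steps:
P(s) = 2*s*(11 + s) (P(s) = (11 + s)*(2*s) = 2*s*(11 + s))
b = 29/40 (b = -29*(-1/40) = 29/40 ≈ 0.72500)
b*P(I(1, 5)) = 29*(2*(-1 - 1*1)*(11 + (-1 - 1*1)))/40 = 29*(2*(-1 - 1)*(11 + (-1 - 1)))/40 = 29*(2*(-2)*(11 - 2))/40 = 29*(2*(-2)*9)/40 = (29/40)*(-36) = -261/10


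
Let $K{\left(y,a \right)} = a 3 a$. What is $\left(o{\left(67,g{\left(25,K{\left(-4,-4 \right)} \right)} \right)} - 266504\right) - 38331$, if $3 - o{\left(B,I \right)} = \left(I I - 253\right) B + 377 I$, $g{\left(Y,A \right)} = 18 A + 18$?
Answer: $-52741303$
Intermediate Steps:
$K{\left(y,a \right)} = 3 a^{2}$ ($K{\left(y,a \right)} = 3 a a = 3 a^{2}$)
$g{\left(Y,A \right)} = 18 + 18 A$
$o{\left(B,I \right)} = 3 - 377 I - B \left(-253 + I^{2}\right)$ ($o{\left(B,I \right)} = 3 - \left(\left(I I - 253\right) B + 377 I\right) = 3 - \left(\left(I^{2} - 253\right) B + 377 I\right) = 3 - \left(\left(-253 + I^{2}\right) B + 377 I\right) = 3 - \left(B \left(-253 + I^{2}\right) + 377 I\right) = 3 - \left(377 I + B \left(-253 + I^{2}\right)\right) = 3 - 377 I - B \left(-253 + I^{2}\right)$)
$\left(o{\left(67,g{\left(25,K{\left(-4,-4 \right)} \right)} \right)} - 266504\right) - 38331 = \left(\left(3 - 377 \left(18 + 18 \cdot 3 \left(-4\right)^{2}\right) + 253 \cdot 67 - 67 \left(18 + 18 \cdot 3 \left(-4\right)^{2}\right)^{2}\right) - 266504\right) - 38331 = \left(\left(3 - 377 \left(18 + 18 \cdot 3 \cdot 16\right) + 16951 - 67 \left(18 + 18 \cdot 3 \cdot 16\right)^{2}\right) - 266504\right) - 38331 = \left(\left(3 - 377 \left(18 + 18 \cdot 48\right) + 16951 - 67 \left(18 + 18 \cdot 48\right)^{2}\right) - 266504\right) - 38331 = \left(\left(3 - 377 \left(18 + 864\right) + 16951 - 67 \left(18 + 864\right)^{2}\right) - 266504\right) - 38331 = \left(\left(3 - 332514 + 16951 - 67 \cdot 882^{2}\right) - 266504\right) - 38331 = \left(\left(3 - 332514 + 16951 - 67 \cdot 777924\right) - 266504\right) - 38331 = \left(\left(3 - 332514 + 16951 - 52120908\right) - 266504\right) - 38331 = \left(-52436468 - 266504\right) - 38331 = -52702972 - 38331 = -52741303$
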